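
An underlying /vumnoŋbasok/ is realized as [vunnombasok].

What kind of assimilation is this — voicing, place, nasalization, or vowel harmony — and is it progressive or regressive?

place assimilation, regressive

/m/→[n] /ŋ/→[m].
Each target copies a feature from the following segment, so the direction is regressive.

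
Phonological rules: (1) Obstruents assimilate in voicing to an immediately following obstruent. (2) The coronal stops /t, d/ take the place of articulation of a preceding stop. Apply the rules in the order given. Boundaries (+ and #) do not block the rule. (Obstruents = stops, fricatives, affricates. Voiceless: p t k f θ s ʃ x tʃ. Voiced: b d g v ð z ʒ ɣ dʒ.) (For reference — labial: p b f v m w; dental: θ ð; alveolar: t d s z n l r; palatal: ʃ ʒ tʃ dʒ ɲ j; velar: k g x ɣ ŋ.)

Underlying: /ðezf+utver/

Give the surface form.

Rule 1: /z/ before /f/ (voiceless) → [s]
Rule 1: /t/ before /v/ (voiced) → [d]
After rule 1: ðesf+udver
Rule 2: no segment meets the rule's conditions; no change.

[ðesf+udver]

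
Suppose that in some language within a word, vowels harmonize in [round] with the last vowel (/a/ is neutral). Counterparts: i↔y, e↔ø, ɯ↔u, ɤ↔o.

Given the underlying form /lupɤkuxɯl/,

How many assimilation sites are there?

2

/u/ harmonizes with /ɯ/ ([-round]) → [ɯ]
/u/ harmonizes with /ɯ/ ([-round]) → [ɯ]
2 segments change.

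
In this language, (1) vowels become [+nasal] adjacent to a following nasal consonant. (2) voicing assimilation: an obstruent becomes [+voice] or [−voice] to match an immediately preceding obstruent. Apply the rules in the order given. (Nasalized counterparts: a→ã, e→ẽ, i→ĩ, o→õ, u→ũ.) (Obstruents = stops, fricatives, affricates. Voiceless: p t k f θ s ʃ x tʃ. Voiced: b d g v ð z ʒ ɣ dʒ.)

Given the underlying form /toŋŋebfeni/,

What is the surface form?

Rule 1: /o/ before nasal /ŋ/ → [õ]
Rule 1: /e/ before nasal /n/ → [ẽ]
After rule 1: tõŋŋebfẽni
Rule 2: /f/ after /b/ (voiced) → [v]

[tõŋŋebvẽni]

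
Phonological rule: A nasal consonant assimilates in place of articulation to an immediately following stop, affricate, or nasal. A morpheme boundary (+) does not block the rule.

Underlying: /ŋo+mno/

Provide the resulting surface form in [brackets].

[ŋo+nno]

/m/ before /n/ (alveolar) → [n]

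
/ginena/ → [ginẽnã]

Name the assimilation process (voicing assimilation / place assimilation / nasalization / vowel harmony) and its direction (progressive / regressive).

nasalization, progressive

/e/→[ẽ] /a/→[ã].
Each target copies a feature from the preceding segment, so the direction is progressive.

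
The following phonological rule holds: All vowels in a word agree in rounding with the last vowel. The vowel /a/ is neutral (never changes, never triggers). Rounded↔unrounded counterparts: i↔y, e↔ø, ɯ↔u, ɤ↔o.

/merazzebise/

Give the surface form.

no segment meets the rule's conditions; no change.

[merazzebise]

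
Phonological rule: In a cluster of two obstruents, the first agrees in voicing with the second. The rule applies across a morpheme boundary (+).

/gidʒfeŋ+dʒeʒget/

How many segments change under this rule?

1

/dʒ/ before /f/ (voiceless) → [tʃ]
1 segment changes.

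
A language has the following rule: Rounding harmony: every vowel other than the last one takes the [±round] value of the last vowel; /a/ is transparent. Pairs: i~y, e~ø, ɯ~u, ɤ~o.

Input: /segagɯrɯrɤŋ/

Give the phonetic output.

no segment meets the rule's conditions; no change.

[segagɯrɯrɤŋ]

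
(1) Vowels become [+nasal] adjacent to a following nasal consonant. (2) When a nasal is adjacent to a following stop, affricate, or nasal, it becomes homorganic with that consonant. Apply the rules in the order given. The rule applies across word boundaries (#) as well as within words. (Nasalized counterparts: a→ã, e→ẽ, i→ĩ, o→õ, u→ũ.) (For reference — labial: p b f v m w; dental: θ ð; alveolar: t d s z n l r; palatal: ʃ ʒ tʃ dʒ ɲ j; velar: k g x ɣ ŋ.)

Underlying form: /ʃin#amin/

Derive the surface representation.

Rule 1: /i/ before nasal /n/ → [ĩ]
Rule 1: /a/ before nasal /m/ → [ã]
Rule 1: /i/ before nasal /n/ → [ĩ]
After rule 1: ʃĩn#ãmĩn
Rule 2: no segment meets the rule's conditions; no change.

[ʃĩn#ãmĩn]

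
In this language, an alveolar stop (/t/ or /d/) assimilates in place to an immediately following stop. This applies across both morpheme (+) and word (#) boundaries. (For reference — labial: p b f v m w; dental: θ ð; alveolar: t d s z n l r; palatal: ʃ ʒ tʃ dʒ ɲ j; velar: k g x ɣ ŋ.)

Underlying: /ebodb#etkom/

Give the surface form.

[ebobb#ekkom]

/d/ before /b/ (labial) → [b]
/t/ before /k/ (velar) → [k]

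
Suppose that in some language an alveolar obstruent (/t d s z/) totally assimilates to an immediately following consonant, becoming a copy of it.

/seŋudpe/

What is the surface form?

/d/ before /p/ → [p] (total assimilation)

[seŋuppe]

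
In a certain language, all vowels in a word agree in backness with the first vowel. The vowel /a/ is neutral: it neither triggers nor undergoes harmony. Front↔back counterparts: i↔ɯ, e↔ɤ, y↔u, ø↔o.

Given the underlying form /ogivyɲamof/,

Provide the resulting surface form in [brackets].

/i/ harmonizes with /o/ ([+back]) → [ɯ]
/y/ harmonizes with /o/ ([+back]) → [u]

[ogɯvuɲamof]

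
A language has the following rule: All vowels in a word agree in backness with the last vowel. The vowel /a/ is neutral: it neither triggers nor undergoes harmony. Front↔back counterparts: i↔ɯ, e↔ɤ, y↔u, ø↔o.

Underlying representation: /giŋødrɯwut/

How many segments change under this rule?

/i/ harmonizes with /u/ ([+back]) → [ɯ]
/ø/ harmonizes with /u/ ([+back]) → [o]
2 segments change.

2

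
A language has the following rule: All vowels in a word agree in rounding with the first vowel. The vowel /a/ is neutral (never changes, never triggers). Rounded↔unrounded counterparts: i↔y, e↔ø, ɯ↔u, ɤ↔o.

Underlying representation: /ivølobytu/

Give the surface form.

/ø/ harmonizes with /i/ ([-round]) → [e]
/o/ harmonizes with /i/ ([-round]) → [ɤ]
/y/ harmonizes with /i/ ([-round]) → [i]
/u/ harmonizes with /i/ ([-round]) → [ɯ]

[ivelɤbitɯ]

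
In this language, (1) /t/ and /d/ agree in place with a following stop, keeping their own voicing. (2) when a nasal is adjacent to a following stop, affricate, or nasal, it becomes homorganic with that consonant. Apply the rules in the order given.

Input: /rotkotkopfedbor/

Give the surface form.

Rule 1: /t/ before /k/ (velar) → [k]
Rule 1: /t/ before /k/ (velar) → [k]
Rule 1: /d/ before /b/ (labial) → [b]
After rule 1: rokkokkopfebbor
Rule 2: no segment meets the rule's conditions; no change.

[rokkokkopfebbor]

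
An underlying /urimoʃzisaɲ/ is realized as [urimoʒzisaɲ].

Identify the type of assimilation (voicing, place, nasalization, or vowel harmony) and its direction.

/ʃ/→[ʒ].
Each target copies a feature from the following segment, so the direction is regressive.

voicing assimilation, regressive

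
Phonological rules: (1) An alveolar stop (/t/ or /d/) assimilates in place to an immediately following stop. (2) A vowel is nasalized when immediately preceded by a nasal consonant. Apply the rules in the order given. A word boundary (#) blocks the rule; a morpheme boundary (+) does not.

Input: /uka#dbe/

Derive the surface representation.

[uka#bbe]

Rule 1: /d/ before /b/ (labial) → [b]
After rule 1: uka#bbe
Rule 2: no segment meets the rule's conditions; no change.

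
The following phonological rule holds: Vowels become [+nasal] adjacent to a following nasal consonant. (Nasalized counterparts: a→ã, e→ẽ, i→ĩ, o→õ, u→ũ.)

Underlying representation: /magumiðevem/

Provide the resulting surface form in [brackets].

[magũmiðevẽm]

/u/ before nasal /m/ → [ũ]
/e/ before nasal /m/ → [ẽ]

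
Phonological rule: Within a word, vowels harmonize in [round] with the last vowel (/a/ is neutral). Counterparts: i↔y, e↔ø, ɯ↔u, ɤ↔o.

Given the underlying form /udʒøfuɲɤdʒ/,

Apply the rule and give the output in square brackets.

[ɯdʒefɯɲɤdʒ]

/u/ harmonizes with /ɤ/ ([-round]) → [ɯ]
/ø/ harmonizes with /ɤ/ ([-round]) → [e]
/u/ harmonizes with /ɤ/ ([-round]) → [ɯ]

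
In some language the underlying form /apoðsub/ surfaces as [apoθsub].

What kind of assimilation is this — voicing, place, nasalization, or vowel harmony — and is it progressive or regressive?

voicing assimilation, regressive

/ð/→[θ].
Each target copies a feature from the following segment, so the direction is regressive.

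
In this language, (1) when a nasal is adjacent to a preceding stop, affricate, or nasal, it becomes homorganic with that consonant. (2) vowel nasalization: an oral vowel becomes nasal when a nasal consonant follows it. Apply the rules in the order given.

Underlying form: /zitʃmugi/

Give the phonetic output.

[zitʃɲugi]

Rule 1: /m/ after /tʃ/ (palatal) → [ɲ]
After rule 1: zitʃɲugi
Rule 2: no segment meets the rule's conditions; no change.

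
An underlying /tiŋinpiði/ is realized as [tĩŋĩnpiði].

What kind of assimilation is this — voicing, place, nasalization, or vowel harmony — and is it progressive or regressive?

nasalization, regressive

/i/→[ĩ] /i/→[ĩ].
Each target copies a feature from the following segment, so the direction is regressive.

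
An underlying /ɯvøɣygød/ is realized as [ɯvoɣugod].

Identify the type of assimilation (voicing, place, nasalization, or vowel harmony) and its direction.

vowel harmony, progressive

/ø/→[o] /y/→[u] /ø/→[o].
Vowels agree with the first vowel, so the harmony is progressive.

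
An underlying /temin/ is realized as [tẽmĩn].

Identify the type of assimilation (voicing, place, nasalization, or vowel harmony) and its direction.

/e/→[ẽ] /i/→[ĩ].
Each target copies a feature from the following segment, so the direction is regressive.

nasalization, regressive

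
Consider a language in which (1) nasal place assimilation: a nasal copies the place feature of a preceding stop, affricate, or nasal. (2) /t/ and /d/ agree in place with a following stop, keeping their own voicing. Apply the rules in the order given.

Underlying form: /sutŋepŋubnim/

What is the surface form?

Rule 1: /ŋ/ after /t/ (alveolar) → [n]
Rule 1: /ŋ/ after /p/ (labial) → [m]
Rule 1: /n/ after /b/ (labial) → [m]
After rule 1: sutnepmubmim
Rule 2: no segment meets the rule's conditions; no change.

[sutnepmubmim]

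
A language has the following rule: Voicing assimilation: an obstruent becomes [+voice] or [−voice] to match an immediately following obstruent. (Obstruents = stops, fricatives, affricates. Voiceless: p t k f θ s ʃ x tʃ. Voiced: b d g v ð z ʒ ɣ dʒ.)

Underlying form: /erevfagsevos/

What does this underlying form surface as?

[ereffaksevos]

/v/ before /f/ (voiceless) → [f]
/g/ before /s/ (voiceless) → [k]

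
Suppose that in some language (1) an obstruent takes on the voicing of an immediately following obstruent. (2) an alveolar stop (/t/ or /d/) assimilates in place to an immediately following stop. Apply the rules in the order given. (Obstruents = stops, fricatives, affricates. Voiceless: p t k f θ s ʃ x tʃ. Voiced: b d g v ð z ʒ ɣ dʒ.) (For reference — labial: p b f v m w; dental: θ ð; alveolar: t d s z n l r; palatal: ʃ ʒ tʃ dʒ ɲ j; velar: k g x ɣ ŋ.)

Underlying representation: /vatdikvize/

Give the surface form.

Rule 1: /t/ before /d/ (voiced) → [d]
Rule 1: /k/ before /v/ (voiced) → [g]
After rule 1: vaddigvize
Rule 2: no segment meets the rule's conditions; no change.

[vaddigvize]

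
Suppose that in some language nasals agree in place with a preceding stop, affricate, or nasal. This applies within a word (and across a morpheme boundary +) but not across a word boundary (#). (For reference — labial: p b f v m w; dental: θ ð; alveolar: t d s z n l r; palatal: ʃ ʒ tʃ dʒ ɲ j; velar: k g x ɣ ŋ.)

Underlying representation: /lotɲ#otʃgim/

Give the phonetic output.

[lotn#otʃgim]

/ɲ/ after /t/ (alveolar) → [n]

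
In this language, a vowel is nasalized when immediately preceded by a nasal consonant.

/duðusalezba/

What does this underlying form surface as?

no segment meets the rule's conditions; no change.

[duðusalezba]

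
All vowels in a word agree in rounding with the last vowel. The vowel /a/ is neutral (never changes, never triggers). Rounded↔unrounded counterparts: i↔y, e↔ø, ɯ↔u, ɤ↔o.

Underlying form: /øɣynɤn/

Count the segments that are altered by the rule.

/ø/ harmonizes with /ɤ/ ([-round]) → [e]
/y/ harmonizes with /ɤ/ ([-round]) → [i]
2 segments change.

2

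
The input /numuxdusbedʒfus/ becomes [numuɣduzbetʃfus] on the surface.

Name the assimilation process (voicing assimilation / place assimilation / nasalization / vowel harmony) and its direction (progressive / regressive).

voicing assimilation, regressive

/x/→[ɣ] /s/→[z] /dʒ/→[tʃ].
Each target copies a feature from the following segment, so the direction is regressive.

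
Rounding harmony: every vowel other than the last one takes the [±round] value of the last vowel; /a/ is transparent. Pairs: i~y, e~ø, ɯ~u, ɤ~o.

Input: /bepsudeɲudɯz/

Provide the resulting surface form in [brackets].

[bepsɯdeɲɯdɯz]

/u/ harmonizes with /ɯ/ ([-round]) → [ɯ]
/u/ harmonizes with /ɯ/ ([-round]) → [ɯ]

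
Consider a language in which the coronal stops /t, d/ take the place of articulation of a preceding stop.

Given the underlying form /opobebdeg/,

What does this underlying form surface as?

/d/ after /b/ (labial) → [b]

[opobebbeg]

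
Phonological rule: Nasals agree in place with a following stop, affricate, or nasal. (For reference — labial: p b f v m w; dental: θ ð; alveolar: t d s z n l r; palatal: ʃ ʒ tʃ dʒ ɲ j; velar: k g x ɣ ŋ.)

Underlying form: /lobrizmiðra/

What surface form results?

[lobrizmiðra]

no segment meets the rule's conditions; no change.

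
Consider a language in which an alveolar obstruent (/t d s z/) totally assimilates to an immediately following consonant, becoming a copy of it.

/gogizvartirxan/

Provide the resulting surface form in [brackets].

/z/ before /v/ → [v] (total assimilation)

[gogivvartirxan]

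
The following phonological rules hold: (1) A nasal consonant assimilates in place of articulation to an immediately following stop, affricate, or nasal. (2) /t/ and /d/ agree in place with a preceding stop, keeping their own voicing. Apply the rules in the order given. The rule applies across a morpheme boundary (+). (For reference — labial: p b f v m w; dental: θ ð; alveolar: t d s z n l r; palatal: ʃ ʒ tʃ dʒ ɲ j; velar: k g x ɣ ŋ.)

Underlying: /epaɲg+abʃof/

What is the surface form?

Rule 1: /ɲ/ before /g/ (velar) → [ŋ]
After rule 1: epaŋg+abʃof
Rule 2: no segment meets the rule's conditions; no change.

[epaŋg+abʃof]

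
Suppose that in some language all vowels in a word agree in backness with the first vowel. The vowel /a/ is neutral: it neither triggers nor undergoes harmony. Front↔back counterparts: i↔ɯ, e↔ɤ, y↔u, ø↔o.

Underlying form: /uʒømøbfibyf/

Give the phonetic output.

/ø/ harmonizes with /u/ ([+back]) → [o]
/ø/ harmonizes with /u/ ([+back]) → [o]
/i/ harmonizes with /u/ ([+back]) → [ɯ]
/y/ harmonizes with /u/ ([+back]) → [u]

[uʒomobfɯbuf]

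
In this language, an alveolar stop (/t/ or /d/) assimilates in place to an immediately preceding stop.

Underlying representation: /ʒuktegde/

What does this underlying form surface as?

[ʒukkegge]

/t/ after /k/ (velar) → [k]
/d/ after /g/ (velar) → [g]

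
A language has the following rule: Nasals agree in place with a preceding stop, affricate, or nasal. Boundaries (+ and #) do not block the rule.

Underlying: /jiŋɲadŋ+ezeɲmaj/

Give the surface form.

[jiŋŋadn+ezeɲɲaj]

/ɲ/ after /ŋ/ (velar) → [ŋ]
/ŋ/ after /d/ (alveolar) → [n]
/m/ after /ɲ/ (palatal) → [ɲ]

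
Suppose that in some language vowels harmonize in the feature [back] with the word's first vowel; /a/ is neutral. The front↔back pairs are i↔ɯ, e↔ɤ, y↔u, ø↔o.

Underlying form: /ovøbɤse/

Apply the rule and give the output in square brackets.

[ovobɤsɤ]

/ø/ harmonizes with /o/ ([+back]) → [o]
/e/ harmonizes with /o/ ([+back]) → [ɤ]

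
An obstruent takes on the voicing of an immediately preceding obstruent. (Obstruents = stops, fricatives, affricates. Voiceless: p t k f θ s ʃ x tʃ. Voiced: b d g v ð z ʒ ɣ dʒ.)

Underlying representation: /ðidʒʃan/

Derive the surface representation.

/ʃ/ after /dʒ/ (voiced) → [ʒ]

[ðidʒʒan]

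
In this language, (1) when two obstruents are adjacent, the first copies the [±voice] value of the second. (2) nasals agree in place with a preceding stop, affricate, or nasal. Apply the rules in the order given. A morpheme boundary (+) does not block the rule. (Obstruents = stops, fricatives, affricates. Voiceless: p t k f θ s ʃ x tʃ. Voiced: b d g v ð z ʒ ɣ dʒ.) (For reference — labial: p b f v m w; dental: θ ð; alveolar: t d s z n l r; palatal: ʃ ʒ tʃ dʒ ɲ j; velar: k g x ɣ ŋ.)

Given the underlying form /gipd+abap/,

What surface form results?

[gibd+abap]

Rule 1: /p/ before /d/ (voiced) → [b]
After rule 1: gibd+abap
Rule 2: no segment meets the rule's conditions; no change.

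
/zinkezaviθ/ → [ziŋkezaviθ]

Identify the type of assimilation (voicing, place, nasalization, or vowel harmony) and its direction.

/n/→[ŋ].
Each target copies a feature from the following segment, so the direction is regressive.

place assimilation, regressive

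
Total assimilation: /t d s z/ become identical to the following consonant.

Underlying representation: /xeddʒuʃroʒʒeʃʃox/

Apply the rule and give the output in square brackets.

[xedʒdʒuʃroʒʒeʃʃox]

/d/ before /dʒ/ → [dʒ] (total assimilation)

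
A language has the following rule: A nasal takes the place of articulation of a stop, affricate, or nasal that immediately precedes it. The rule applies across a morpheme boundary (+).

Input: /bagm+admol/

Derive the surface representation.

/m/ after /g/ (velar) → [ŋ]
/m/ after /d/ (alveolar) → [n]

[bagŋ+adnol]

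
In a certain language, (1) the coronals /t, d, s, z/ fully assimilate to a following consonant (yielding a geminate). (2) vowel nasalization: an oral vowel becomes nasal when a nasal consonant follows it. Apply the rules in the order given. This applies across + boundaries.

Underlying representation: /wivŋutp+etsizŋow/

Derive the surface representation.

Rule 1: /t/ before /p/ → [p] (total assimilation)
Rule 1: /t/ before /s/ → [s] (total assimilation)
Rule 1: /z/ before /ŋ/ → [ŋ] (total assimilation)
After rule 1: wivŋupp+essiŋŋow
Rule 2: /i/ before nasal /ŋ/ → [ĩ]

[wivŋupp+essĩŋŋow]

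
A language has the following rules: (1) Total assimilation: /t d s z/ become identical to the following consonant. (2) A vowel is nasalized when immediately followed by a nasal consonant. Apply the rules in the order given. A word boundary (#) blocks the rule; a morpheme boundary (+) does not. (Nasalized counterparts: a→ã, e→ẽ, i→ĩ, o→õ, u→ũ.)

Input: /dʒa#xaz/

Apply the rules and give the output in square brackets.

[dʒa#xaz]

Rule 1: no segment meets the rule's conditions; no change.
After rule 1: dʒa#xaz
Rule 2: no segment meets the rule's conditions; no change.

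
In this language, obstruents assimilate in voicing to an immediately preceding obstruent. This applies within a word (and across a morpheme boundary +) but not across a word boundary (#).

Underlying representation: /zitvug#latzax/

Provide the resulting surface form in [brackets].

[zitfug#latsax]

/v/ after /t/ (voiceless) → [f]
/z/ after /t/ (voiceless) → [s]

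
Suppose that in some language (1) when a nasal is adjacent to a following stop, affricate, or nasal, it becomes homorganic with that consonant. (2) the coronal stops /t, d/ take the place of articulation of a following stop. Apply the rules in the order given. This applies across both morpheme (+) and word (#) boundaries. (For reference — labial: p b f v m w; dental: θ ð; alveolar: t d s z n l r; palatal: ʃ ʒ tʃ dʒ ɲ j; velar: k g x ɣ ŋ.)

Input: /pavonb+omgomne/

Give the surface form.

Rule 1: /n/ before /b/ (labial) → [m]
Rule 1: /m/ before /g/ (velar) → [ŋ]
Rule 1: /m/ before /n/ (alveolar) → [n]
After rule 1: pavomb+oŋgonne
Rule 2: no segment meets the rule's conditions; no change.

[pavomb+oŋgonne]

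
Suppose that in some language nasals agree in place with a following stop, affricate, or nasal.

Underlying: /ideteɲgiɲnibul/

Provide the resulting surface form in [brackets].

/ɲ/ before /g/ (velar) → [ŋ]
/ɲ/ before /n/ (alveolar) → [n]

[ideteŋginnibul]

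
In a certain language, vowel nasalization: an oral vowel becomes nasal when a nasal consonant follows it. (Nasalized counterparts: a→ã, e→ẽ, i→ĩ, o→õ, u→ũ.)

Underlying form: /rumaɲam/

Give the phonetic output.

[rũmãɲãm]

/u/ before nasal /m/ → [ũ]
/a/ before nasal /ɲ/ → [ã]
/a/ before nasal /m/ → [ã]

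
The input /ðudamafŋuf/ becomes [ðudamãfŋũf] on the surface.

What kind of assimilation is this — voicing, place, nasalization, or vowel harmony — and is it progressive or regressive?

/a/→[ã] /u/→[ũ].
Each target copies a feature from the preceding segment, so the direction is progressive.

nasalization, progressive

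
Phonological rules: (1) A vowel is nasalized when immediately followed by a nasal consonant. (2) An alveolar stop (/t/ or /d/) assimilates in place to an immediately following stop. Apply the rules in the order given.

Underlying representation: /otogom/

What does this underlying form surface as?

[otogõm]

Rule 1: /o/ before nasal /m/ → [õ]
After rule 1: otogõm
Rule 2: no segment meets the rule's conditions; no change.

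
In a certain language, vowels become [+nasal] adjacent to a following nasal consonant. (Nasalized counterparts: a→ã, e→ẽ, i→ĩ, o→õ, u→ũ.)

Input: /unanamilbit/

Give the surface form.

/u/ before nasal /n/ → [ũ]
/a/ before nasal /n/ → [ã]
/a/ before nasal /m/ → [ã]

[ũnãnãmilbit]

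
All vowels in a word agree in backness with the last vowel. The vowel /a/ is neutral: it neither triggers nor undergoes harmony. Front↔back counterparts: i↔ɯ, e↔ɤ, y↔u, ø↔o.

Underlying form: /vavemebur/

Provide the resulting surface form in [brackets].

[vavɤmɤbur]

/e/ harmonizes with /u/ ([+back]) → [ɤ]
/e/ harmonizes with /u/ ([+back]) → [ɤ]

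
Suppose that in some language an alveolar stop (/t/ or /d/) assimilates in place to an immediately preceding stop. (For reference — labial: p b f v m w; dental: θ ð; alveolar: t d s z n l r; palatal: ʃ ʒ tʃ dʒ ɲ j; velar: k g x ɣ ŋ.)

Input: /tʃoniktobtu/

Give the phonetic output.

/t/ after /k/ (velar) → [k]
/t/ after /b/ (labial) → [p]

[tʃonikkobpu]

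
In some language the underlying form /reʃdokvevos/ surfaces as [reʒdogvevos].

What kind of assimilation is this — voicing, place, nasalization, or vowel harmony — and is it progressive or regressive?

/ʃ/→[ʒ] /k/→[g].
Each target copies a feature from the following segment, so the direction is regressive.

voicing assimilation, regressive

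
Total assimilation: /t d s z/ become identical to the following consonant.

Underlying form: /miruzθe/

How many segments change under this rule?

1

/z/ before /θ/ → [θ] (total assimilation)
1 segment changes.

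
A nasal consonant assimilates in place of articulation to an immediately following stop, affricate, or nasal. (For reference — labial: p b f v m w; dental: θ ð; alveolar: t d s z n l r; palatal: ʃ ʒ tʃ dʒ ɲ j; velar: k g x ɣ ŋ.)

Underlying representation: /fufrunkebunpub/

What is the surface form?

[fufruŋkebumpub]

/n/ before /k/ (velar) → [ŋ]
/n/ before /p/ (labial) → [m]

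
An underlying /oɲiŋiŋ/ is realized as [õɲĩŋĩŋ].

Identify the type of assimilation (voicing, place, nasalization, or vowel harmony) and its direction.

nasalization, regressive

/o/→[õ] /i/→[ĩ] /i/→[ĩ].
Each target copies a feature from the following segment, so the direction is regressive.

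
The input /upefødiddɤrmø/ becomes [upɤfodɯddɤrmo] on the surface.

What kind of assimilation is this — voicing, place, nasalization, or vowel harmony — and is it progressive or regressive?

/e/→[ɤ] /ø/→[o] /i/→[ɯ] /ø/→[o].
Vowels agree with the first vowel, so the harmony is progressive.

vowel harmony, progressive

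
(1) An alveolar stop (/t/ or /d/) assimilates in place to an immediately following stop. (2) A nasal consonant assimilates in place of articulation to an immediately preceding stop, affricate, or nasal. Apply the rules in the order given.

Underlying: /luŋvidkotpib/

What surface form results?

[luŋvigkoppib]

Rule 1: /d/ before /k/ (velar) → [g]
Rule 1: /t/ before /p/ (labial) → [p]
After rule 1: luŋvigkoppib
Rule 2: no segment meets the rule's conditions; no change.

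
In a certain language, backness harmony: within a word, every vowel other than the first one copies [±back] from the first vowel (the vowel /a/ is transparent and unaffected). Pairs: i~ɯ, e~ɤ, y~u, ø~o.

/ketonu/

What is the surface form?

[ketøny]

/o/ harmonizes with /e/ ([-back]) → [ø]
/u/ harmonizes with /e/ ([-back]) → [y]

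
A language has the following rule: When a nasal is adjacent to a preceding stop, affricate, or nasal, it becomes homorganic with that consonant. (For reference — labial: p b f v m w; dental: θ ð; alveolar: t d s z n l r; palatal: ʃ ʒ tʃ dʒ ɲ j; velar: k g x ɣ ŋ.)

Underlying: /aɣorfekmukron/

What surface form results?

[aɣorfekŋukron]

/m/ after /k/ (velar) → [ŋ]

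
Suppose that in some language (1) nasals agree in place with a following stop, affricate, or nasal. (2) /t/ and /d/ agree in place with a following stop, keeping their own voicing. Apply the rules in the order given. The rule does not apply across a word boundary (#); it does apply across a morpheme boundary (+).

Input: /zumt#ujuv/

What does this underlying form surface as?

Rule 1: /m/ before /t/ (alveolar) → [n]
After rule 1: zunt#ujuv
Rule 2: no segment meets the rule's conditions; no change.

[zunt#ujuv]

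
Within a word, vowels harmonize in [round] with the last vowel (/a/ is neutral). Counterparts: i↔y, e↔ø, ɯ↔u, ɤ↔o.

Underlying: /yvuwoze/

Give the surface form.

/y/ harmonizes with /e/ ([-round]) → [i]
/u/ harmonizes with /e/ ([-round]) → [ɯ]
/o/ harmonizes with /e/ ([-round]) → [ɤ]

[ivɯwɤze]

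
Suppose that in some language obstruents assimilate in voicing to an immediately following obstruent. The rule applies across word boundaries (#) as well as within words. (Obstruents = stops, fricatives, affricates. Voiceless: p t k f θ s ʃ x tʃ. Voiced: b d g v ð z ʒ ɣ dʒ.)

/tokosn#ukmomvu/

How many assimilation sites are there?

0

No segment meets the rule's conditions.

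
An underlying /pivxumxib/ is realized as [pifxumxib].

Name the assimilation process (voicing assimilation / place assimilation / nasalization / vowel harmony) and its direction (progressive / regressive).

voicing assimilation, regressive

/v/→[f].
Each target copies a feature from the following segment, so the direction is regressive.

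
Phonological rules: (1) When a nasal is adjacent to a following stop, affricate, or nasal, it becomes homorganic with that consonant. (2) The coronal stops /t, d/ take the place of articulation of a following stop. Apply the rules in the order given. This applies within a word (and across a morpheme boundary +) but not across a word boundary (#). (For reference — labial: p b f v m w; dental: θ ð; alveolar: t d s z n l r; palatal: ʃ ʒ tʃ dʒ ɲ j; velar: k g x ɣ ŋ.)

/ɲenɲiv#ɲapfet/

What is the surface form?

[ɲeɲɲiv#ɲapfet]

Rule 1: /n/ before /ɲ/ (palatal) → [ɲ]
After rule 1: ɲeɲɲiv#ɲapfet
Rule 2: no segment meets the rule's conditions; no change.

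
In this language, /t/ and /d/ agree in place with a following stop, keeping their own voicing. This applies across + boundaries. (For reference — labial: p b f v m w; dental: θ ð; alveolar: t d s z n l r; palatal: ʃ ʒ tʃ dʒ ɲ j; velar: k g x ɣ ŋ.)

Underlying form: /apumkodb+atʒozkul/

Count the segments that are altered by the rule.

1

/d/ before /b/ (labial) → [b]
1 segment changes.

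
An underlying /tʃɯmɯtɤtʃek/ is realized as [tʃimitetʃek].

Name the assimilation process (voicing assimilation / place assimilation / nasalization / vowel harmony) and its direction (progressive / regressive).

/ɯ/→[i] /ɯ/→[i] /ɤ/→[e].
Vowels agree with the last vowel, so the harmony is regressive.

vowel harmony, regressive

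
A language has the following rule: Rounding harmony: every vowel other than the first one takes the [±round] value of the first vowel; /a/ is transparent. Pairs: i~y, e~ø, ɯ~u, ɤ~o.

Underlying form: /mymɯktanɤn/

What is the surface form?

/ɯ/ harmonizes with /y/ ([+round]) → [u]
/ɤ/ harmonizes with /y/ ([+round]) → [o]

[mymuktanon]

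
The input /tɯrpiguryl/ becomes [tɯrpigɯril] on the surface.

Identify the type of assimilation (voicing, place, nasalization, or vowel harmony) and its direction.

vowel harmony, progressive

/u/→[ɯ] /y/→[i].
Vowels agree with the first vowel, so the harmony is progressive.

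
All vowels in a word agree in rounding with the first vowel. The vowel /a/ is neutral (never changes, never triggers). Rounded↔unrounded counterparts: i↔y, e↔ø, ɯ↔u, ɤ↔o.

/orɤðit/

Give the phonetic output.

[oroðyt]

/ɤ/ harmonizes with /o/ ([+round]) → [o]
/i/ harmonizes with /o/ ([+round]) → [y]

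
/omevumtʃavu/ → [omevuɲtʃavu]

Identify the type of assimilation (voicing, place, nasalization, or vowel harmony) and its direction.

place assimilation, regressive

/m/→[ɲ].
Each target copies a feature from the following segment, so the direction is regressive.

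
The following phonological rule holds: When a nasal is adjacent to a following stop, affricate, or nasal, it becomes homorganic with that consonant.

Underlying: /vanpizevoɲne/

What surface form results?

[vampizevonne]

/n/ before /p/ (labial) → [m]
/ɲ/ before /n/ (alveolar) → [n]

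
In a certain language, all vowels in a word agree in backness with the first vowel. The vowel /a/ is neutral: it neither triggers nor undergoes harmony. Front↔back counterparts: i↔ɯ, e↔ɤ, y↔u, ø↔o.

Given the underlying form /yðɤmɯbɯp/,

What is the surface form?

/ɤ/ harmonizes with /y/ ([-back]) → [e]
/ɯ/ harmonizes with /y/ ([-back]) → [i]
/ɯ/ harmonizes with /y/ ([-back]) → [i]

[yðemibip]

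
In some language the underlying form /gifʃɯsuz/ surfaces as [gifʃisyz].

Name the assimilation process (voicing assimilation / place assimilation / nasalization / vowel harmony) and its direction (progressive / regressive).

/ɯ/→[i] /u/→[y].
Vowels agree with the first vowel, so the harmony is progressive.

vowel harmony, progressive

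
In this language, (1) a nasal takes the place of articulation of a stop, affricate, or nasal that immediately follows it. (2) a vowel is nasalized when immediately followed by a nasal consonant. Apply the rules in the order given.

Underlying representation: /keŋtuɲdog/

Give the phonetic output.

Rule 1: /ŋ/ before /t/ (alveolar) → [n]
Rule 1: /ɲ/ before /d/ (alveolar) → [n]
After rule 1: kentundog
Rule 2: /e/ before nasal /n/ → [ẽ]
Rule 2: /u/ before nasal /n/ → [ũ]

[kẽntũndog]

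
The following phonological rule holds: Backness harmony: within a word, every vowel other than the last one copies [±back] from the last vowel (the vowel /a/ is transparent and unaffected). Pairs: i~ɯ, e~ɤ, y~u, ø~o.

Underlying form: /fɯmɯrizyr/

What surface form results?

/ɯ/ harmonizes with /y/ ([-back]) → [i]
/ɯ/ harmonizes with /y/ ([-back]) → [i]

[fimirizyr]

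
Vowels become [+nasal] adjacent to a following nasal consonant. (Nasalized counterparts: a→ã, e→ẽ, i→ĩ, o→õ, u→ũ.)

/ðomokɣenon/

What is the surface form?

[ðõmokɣẽnõn]

/o/ before nasal /m/ → [õ]
/e/ before nasal /n/ → [ẽ]
/o/ before nasal /n/ → [õ]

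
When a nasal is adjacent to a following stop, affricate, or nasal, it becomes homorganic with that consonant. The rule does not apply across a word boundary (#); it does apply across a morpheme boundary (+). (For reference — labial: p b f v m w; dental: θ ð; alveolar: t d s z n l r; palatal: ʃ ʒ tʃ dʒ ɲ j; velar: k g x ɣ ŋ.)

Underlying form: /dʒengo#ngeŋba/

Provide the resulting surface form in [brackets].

[dʒeŋgo#ŋgemba]

/n/ before /g/ (velar) → [ŋ]
/n/ before /g/ (velar) → [ŋ]
/ŋ/ before /b/ (labial) → [m]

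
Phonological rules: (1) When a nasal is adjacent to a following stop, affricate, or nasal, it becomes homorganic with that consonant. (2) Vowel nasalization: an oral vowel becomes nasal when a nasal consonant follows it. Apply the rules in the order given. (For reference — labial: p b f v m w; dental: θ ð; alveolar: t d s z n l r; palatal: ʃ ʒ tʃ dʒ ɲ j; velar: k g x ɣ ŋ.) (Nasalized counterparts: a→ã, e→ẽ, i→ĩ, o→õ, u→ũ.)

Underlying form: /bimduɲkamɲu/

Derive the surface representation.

Rule 1: /m/ before /d/ (alveolar) → [n]
Rule 1: /ɲ/ before /k/ (velar) → [ŋ]
Rule 1: /m/ before /ɲ/ (palatal) → [ɲ]
After rule 1: binduŋkaɲɲu
Rule 2: /i/ before nasal /n/ → [ĩ]
Rule 2: /u/ before nasal /ŋ/ → [ũ]
Rule 2: /a/ before nasal /ɲ/ → [ã]

[bĩndũŋkãɲɲu]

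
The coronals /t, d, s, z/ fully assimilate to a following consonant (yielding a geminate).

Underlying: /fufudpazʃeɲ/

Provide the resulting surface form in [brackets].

[fufuppaʃʃeɲ]

/d/ before /p/ → [p] (total assimilation)
/z/ before /ʃ/ → [ʃ] (total assimilation)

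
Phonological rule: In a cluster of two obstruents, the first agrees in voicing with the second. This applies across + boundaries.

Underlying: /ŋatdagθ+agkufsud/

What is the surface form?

[ŋaddakθ+akkufsud]

/t/ before /d/ (voiced) → [d]
/g/ before /θ/ (voiceless) → [k]
/g/ before /k/ (voiceless) → [k]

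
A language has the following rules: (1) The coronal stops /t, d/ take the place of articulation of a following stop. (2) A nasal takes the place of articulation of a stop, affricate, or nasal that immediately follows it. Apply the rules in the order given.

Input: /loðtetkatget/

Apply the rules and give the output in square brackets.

Rule 1: /t/ before /k/ (velar) → [k]
Rule 1: /t/ before /g/ (velar) → [k]
After rule 1: loðtekkakget
Rule 2: no segment meets the rule's conditions; no change.

[loðtekkakget]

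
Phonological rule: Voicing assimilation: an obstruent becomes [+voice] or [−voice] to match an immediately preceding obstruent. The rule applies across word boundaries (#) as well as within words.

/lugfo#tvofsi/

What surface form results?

[lugvo#tfofsi]

/f/ after /g/ (voiced) → [v]
/v/ after /t/ (voiceless) → [f]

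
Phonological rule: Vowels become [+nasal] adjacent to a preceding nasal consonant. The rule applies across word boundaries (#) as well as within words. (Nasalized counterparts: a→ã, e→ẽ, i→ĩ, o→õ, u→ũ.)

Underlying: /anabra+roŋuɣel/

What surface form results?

/a/ after nasal /n/ → [ã]
/u/ after nasal /ŋ/ → [ũ]

[anãbra+roŋũɣel]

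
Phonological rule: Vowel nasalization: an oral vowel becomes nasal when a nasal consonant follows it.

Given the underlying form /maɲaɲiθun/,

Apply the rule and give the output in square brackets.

[mãɲãɲiθũn]

/a/ before nasal /ɲ/ → [ã]
/a/ before nasal /ɲ/ → [ã]
/u/ before nasal /n/ → [ũ]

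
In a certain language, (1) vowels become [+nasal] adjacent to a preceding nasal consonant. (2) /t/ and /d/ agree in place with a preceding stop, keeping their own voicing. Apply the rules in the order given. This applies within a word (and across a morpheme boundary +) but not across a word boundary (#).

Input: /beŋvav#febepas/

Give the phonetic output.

[beŋvav#febepas]

Rule 1: no segment meets the rule's conditions; no change.
After rule 1: beŋvav#febepas
Rule 2: no segment meets the rule's conditions; no change.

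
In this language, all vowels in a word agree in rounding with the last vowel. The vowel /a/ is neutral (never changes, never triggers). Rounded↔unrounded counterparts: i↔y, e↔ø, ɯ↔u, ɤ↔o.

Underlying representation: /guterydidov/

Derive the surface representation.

/e/ harmonizes with /o/ ([+round]) → [ø]
/i/ harmonizes with /o/ ([+round]) → [y]

[gutørydydov]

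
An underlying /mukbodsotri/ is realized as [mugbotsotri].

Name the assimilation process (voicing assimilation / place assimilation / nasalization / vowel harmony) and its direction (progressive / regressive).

voicing assimilation, regressive

/k/→[g] /d/→[t].
Each target copies a feature from the following segment, so the direction is regressive.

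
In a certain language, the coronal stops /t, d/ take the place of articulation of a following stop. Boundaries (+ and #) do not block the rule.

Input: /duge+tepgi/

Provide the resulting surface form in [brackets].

[duge+tepgi]

no segment meets the rule's conditions; no change.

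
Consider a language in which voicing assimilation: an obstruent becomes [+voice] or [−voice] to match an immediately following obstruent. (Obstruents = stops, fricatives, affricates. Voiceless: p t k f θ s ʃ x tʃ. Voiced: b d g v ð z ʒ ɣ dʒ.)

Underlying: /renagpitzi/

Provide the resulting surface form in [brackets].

/g/ before /p/ (voiceless) → [k]
/t/ before /z/ (voiced) → [d]

[renakpidzi]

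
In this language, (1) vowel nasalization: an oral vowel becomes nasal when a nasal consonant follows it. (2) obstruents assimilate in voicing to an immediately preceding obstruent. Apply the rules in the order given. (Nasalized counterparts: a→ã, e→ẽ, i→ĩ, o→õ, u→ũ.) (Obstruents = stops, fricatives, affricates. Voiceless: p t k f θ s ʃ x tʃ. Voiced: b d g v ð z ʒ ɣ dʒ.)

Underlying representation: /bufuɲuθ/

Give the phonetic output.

Rule 1: /u/ before nasal /ɲ/ → [ũ]
After rule 1: bufũɲuθ
Rule 2: no segment meets the rule's conditions; no change.

[bufũɲuθ]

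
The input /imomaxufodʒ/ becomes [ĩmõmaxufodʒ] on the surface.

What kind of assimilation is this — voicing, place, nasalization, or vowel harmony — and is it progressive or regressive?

nasalization, regressive

/i/→[ĩ] /o/→[õ].
Each target copies a feature from the following segment, so the direction is regressive.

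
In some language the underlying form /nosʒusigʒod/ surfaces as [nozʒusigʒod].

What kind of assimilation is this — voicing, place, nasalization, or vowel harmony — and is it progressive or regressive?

/s/→[z].
Each target copies a feature from the following segment, so the direction is regressive.

voicing assimilation, regressive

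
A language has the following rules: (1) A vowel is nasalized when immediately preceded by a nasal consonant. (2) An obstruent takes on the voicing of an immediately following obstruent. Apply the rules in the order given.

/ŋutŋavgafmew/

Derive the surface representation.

Rule 1: /u/ after nasal /ŋ/ → [ũ]
Rule 1: /a/ after nasal /ŋ/ → [ã]
Rule 1: /e/ after nasal /m/ → [ẽ]
After rule 1: ŋũtŋãvgafmẽw
Rule 2: no segment meets the rule's conditions; no change.

[ŋũtŋãvgafmẽw]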